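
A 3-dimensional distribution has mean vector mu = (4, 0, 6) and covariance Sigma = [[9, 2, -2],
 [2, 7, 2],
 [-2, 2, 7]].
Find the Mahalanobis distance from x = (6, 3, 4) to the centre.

Step 1 — centre the observation: (x - mu) = (2, 3, -2).

Step 2 — invert Sigma (cofactor / det for 3×3, or solve directly):
  Sigma^{-1} = [[0.1351, -0.0541, 0.0541],
 [-0.0541, 0.1772, -0.0661],
 [0.0541, -0.0661, 0.1772]].

Step 3 — form the quadratic (x - mu)^T · Sigma^{-1} · (x - mu):
  Sigma^{-1} · (x - mu) = (0, 0.5556, -0.4444).
  (x - mu)^T · [Sigma^{-1} · (x - mu)] = (2)·(0) + (3)·(0.5556) + (-2)·(-0.4444) = 2.5556.

Step 4 — take square root: d = √(2.5556) ≈ 1.5986.

d(x, mu) = √(2.5556) ≈ 1.5986


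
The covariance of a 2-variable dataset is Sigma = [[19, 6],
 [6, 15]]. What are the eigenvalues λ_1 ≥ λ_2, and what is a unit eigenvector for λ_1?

Step 1 — characteristic polynomial of 2×2 Sigma:
  det(Sigma - λI) = λ² - trace · λ + det = 0.
  trace = 19 + 15 = 34, det = 19·15 - (6)² = 249.
Step 2 — discriminant:
  Δ = trace² - 4·det = 1156 - 996 = 160.
Step 3 — eigenvalues:
  λ = (trace ± √Δ)/2 = (34 ± 12.6491)/2,
  λ_1 = 23.3246,  λ_2 = 10.6754.

Step 4 — unit eigenvector for λ_1: solve (Sigma - λ_1 I)v = 0. First row:
  (19 - 23.3246)·v_x + (6)·v_y = 0, i.e. (-4.3246)·v_x + (6)·v_y = 0,
  so v ∝ (b, λ_1 - a) = (6, 4.3246) = u.
  ||u|| = √((6)² + (4.3246)²) = √(54.7018) ≈ 7.3961,
  v_1 = u/||u|| ≈ (0.8112, 0.5847) (||v_1|| = 1).

λ_1 = 23.3246,  λ_2 = 10.6754;  v_1 ≈ (0.8112, 0.5847)


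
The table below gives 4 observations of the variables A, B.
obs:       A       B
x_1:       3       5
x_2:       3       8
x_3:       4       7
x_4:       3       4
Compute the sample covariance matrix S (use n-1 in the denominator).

Step 1 — column means:
  mean(A) = (3 + 3 + 4 + 3) / 4 = 13/4 = 3.25
  mean(B) = (5 + 8 + 7 + 4) / 4 = 24/4 = 6

Step 2 — sample covariance S[i,j] = (1/(n-1)) · Σ_k (x_{k,i} - mean_i) · (x_{k,j} - mean_j), with n-1 = 3.
  S[A,A] = ((-0.25)·(-0.25) + (-0.25)·(-0.25) + (0.75)·(0.75) + (-0.25)·(-0.25)) / 3 = 0.75/3 = 0.25
  S[A,B] = ((-0.25)·(-1) + (-0.25)·(2) + (0.75)·(1) + (-0.25)·(-2)) / 3 = 1/3 = 0.3333
  S[B,B] = ((-1)·(-1) + (2)·(2) + (1)·(1) + (-2)·(-2)) / 3 = 10/3 = 3.3333

S is symmetric (S[j,i] = S[i,j]). Assembling:

S = [[0.25, 0.3333],
 [0.3333, 3.3333]]


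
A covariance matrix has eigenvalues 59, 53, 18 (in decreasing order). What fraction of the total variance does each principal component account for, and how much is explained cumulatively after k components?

Step 1 — total variance = trace(Sigma) = Σ λ_i = 59 + 53 + 18 = 130.

Step 2 — fraction explained by component i = λ_i / Σ λ:
  PC1: 59/130 = 0.4538
  PC2: 53/130 = 0.4077
  PC3: 18/130 = 0.1385

Step 3 — cumulative fraction after k components = (λ_1 + ... + λ_k) / Σ λ:
  k = 1: 59/130 = 0.4538
  k = 2: (59 + 53)/130 = 112/130 = 0.8615
  k = 3: (59 + 53 + 18)/130 = 130/130 = 1

Summary (fraction, with percent):

explained: PC1 0.4538 (45.38%), PC2 0.4077 (40.77%), PC3 0.1385 (13.85%);  cumulative: 0.4538, 0.8615, 1


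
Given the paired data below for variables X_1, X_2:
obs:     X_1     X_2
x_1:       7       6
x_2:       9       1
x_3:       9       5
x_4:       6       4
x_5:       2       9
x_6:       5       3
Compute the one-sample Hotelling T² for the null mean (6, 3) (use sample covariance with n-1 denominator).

Step 1 — sample mean vector:
  mean(X_1) = (7 + 9 + 9 + 6 + 2 + 5) / 6 = 38/6 = 6.3333
  mean(X_2) = (6 + 1 + 5 + 4 + 9 + 3) / 6 = 28/6 = 4.6667
  x̄ = (6.3333, 4.6667),  deviation x̄ - mu_0 = (6.3333, 4.6667) - (6, 3) = (0.3333, 1.6667).

Step 2 — sample covariance matrix, S[i,j] = (1/(n-1)) · Σ_k (x_{k,i} - mean_i) · (x_{k,j} - mean_j), divisor n-1 = 5:
  S[X_1,X_1] = ((0.6667)·(0.6667) + (2.6667)·(2.6667) + (2.6667)·(2.6667) + (-0.3333)·(-0.3333) + (-4.3333)·(-4.3333) + (-1.3333)·(-1.3333)) / 5 = 35.3333/5 = 7.0667
  S[X_1,X_2] = ((0.6667)·(1.3333) + (2.6667)·(-3.6667) + (2.6667)·(0.3333) + (-0.3333)·(-0.6667) + (-4.3333)·(4.3333) + (-1.3333)·(-1.6667)) / 5 = -24.3333/5 = -4.8667
  S[X_2,X_2] = ((1.3333)·(1.3333) + (-3.6667)·(-3.6667) + (0.3333)·(0.3333) + (-0.6667)·(-0.6667) + (4.3333)·(4.3333) + (-1.6667)·(-1.6667)) / 5 = 37.3333/5 = 7.4667
  S = [[7.0667, -4.8667],
 [-4.8667, 7.4667]].

Step 3 — invert S. det(S) = 7.0667·7.4667 - (-4.8667)² = 29.08.
  S^{-1} = (1/det) · [[d, -b], [-b, a]] = [[0.2568, 0.1674],
 [0.1674, 0.243]].

Step 4 — quadratic form (x̄ - mu_0)^T · S^{-1} · (x̄ - mu_0):
  S^{-1} · (x̄ - mu_0) = (0.3645, 0.4608),
  (x̄ - mu_0)^T · [...] = (0.3333)·(0.3645) + (1.6667)·(0.4608) = 0.8895.

Step 5 — scale by n: T² = 6 · 0.8895 = 5.337.

T² ≈ 5.337


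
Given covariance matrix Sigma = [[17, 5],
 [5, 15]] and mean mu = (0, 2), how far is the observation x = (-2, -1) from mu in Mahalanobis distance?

Step 1 — centre the observation: (x - mu) = (-2, -3).

Step 2 — invert Sigma. det(Sigma) = 17·15 - (5)² = 230.
  Sigma^{-1} = (1/det) · [[d, -b], [-b, a]] = [[0.0652, -0.0217],
 [-0.0217, 0.0739]].

Step 3 — form the quadratic (x - mu)^T · Sigma^{-1} · (x - mu):
  Sigma^{-1} · (x - mu) = (-0.0652, -0.1783).
  (x - mu)^T · [Sigma^{-1} · (x - mu)] = (-2)·(-0.0652) + (-3)·(-0.1783) = 0.6652.

Step 4 — take square root: d = √(0.6652) ≈ 0.8156.

d(x, mu) = √(0.6652) ≈ 0.8156


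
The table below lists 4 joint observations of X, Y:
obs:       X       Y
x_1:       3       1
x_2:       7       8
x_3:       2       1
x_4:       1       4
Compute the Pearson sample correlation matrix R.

Step 1 — column means:
  mean(X) = (3 + 7 + 2 + 1) / 4 = 13/4 = 3.25
  mean(Y) = (1 + 8 + 1 + 4) / 4 = 14/4 = 3.5

Step 2 — sample variances and covariances s[i,j] = (1/(n-1)) · Σ_k (x_{k,i} - mean_i) · (x_{k,j} - mean_j), with n-1 = 3:
  s[X,X] = ((-0.25)·(-0.25) + (3.75)·(3.75) + (-1.25)·(-1.25) + (-2.25)·(-2.25)) / 3 = 20.75/3 = 6.9167
  s[X,Y] = ((-0.25)·(-2.5) + (3.75)·(4.5) + (-1.25)·(-2.5) + (-2.25)·(0.5)) / 3 = 19.5/3 = 6.5
  s[Y,Y] = ((-2.5)·(-2.5) + (4.5)·(4.5) + (-2.5)·(-2.5) + (0.5)·(0.5)) / 3 = 33/3 = 11
  Sample standard deviations s_i = √(s[i,i]):
  s(X) = √(6.9167) = 2.63
  s(Y) = √(11) = 3.3166

Step 3 — r_{ij} = s_{ij} / (s_i · s_j):
  r[X,X] = 1 (diagonal).
  r[X,Y] = 6.5 / (2.63 · 3.3166) = 6.5 / 8.7226 = 0.7452
  r[Y,Y] = 1 (diagonal).

R is symmetric with unit diagonal. Assembling:

R = [[1, 0.7452],
 [0.7452, 1]]


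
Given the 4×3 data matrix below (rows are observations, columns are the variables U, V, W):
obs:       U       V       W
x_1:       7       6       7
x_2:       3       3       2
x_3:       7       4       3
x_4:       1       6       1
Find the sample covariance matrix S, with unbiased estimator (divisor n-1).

Step 1 — column means:
  mean(U) = (7 + 3 + 7 + 1) / 4 = 18/4 = 4.5
  mean(V) = (6 + 3 + 4 + 6) / 4 = 19/4 = 4.75
  mean(W) = (7 + 2 + 3 + 1) / 4 = 13/4 = 3.25

Step 2 — sample covariance S[i,j] = (1/(n-1)) · Σ_k (x_{k,i} - mean_i) · (x_{k,j} - mean_j), with n-1 = 3.
  S[U,U] = ((2.5)·(2.5) + (-1.5)·(-1.5) + (2.5)·(2.5) + (-3.5)·(-3.5)) / 3 = 27/3 = 9
  S[U,V] = ((2.5)·(1.25) + (-1.5)·(-1.75) + (2.5)·(-0.75) + (-3.5)·(1.25)) / 3 = -0.5/3 = -0.1667
  S[U,W] = ((2.5)·(3.75) + (-1.5)·(-1.25) + (2.5)·(-0.25) + (-3.5)·(-2.25)) / 3 = 18.5/3 = 6.1667
  S[V,V] = ((1.25)·(1.25) + (-1.75)·(-1.75) + (-0.75)·(-0.75) + (1.25)·(1.25)) / 3 = 6.75/3 = 2.25
  S[V,W] = ((1.25)·(3.75) + (-1.75)·(-1.25) + (-0.75)·(-0.25) + (1.25)·(-2.25)) / 3 = 4.25/3 = 1.4167
  S[W,W] = ((3.75)·(3.75) + (-1.25)·(-1.25) + (-0.25)·(-0.25) + (-2.25)·(-2.25)) / 3 = 20.75/3 = 6.9167

S is symmetric (S[j,i] = S[i,j]). Assembling:

S = [[9, -0.1667, 6.1667],
 [-0.1667, 2.25, 1.4167],
 [6.1667, 1.4167, 6.9167]]


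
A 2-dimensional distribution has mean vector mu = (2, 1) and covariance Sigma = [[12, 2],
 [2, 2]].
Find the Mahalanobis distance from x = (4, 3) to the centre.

Step 1 — centre the observation: (x - mu) = (2, 2).

Step 2 — invert Sigma. det(Sigma) = 12·2 - (2)² = 20.
  Sigma^{-1} = (1/det) · [[d, -b], [-b, a]] = [[0.1, -0.1],
 [-0.1, 0.6]].

Step 3 — form the quadratic (x - mu)^T · Sigma^{-1} · (x - mu):
  Sigma^{-1} · (x - mu) = (0, 1).
  (x - mu)^T · [Sigma^{-1} · (x - mu)] = (2)·(0) + (2)·(1) = 2.

Step 4 — take square root: d = √(2) ≈ 1.4142.

d(x, mu) = √(2) ≈ 1.4142


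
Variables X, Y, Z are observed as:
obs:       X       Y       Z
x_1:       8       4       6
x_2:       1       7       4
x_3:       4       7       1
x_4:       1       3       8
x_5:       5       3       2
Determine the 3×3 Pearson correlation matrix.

Step 1 — column means:
  mean(X) = (8 + 1 + 4 + 1 + 5) / 5 = 19/5 = 3.8
  mean(Y) = (4 + 7 + 7 + 3 + 3) / 5 = 24/5 = 4.8
  mean(Z) = (6 + 4 + 1 + 8 + 2) / 5 = 21/5 = 4.2

Step 2 — sample variances and covariances s[i,j] = (1/(n-1)) · Σ_k (x_{k,i} - mean_i) · (x_{k,j} - mean_j), with n-1 = 4:
  s[X,X] = ((4.2)·(4.2) + (-2.8)·(-2.8) + (0.2)·(0.2) + (-2.8)·(-2.8) + (1.2)·(1.2)) / 4 = 34.8/4 = 8.7
  s[X,Y] = ((4.2)·(-0.8) + (-2.8)·(2.2) + (0.2)·(2.2) + (-2.8)·(-1.8) + (1.2)·(-1.8)) / 4 = -6.2/4 = -1.55
  s[X,Z] = ((4.2)·(1.8) + (-2.8)·(-0.2) + (0.2)·(-3.2) + (-2.8)·(3.8) + (1.2)·(-2.2)) / 4 = -5.8/4 = -1.45
  s[Y,Y] = ((-0.8)·(-0.8) + (2.2)·(2.2) + (2.2)·(2.2) + (-1.8)·(-1.8) + (-1.8)·(-1.8)) / 4 = 16.8/4 = 4.2
  s[Y,Z] = ((-0.8)·(1.8) + (2.2)·(-0.2) + (2.2)·(-3.2) + (-1.8)·(3.8) + (-1.8)·(-2.2)) / 4 = -11.8/4 = -2.95
  s[Z,Z] = ((1.8)·(1.8) + (-0.2)·(-0.2) + (-3.2)·(-3.2) + (3.8)·(3.8) + (-2.2)·(-2.2)) / 4 = 32.8/4 = 8.2
  Sample standard deviations s_i = √(s[i,i]):
  s(X) = √(8.7) = 2.9496
  s(Y) = √(4.2) = 2.0494
  s(Z) = √(8.2) = 2.8636

Step 3 — r_{ij} = s_{ij} / (s_i · s_j):
  r[X,X] = 1 (diagonal).
  r[X,Y] = -1.55 / (2.9496 · 2.0494) = -1.55 / 6.0448 = -0.2564
  r[X,Z] = -1.45 / (2.9496 · 2.8636) = -1.45 / 8.4463 = -0.1717
  r[Y,Y] = 1 (diagonal).
  r[Y,Z] = -2.95 / (2.0494 · 2.8636) = -2.95 / 5.8686 = -0.5027
  r[Z,Z] = 1 (diagonal).

R is symmetric with unit diagonal. Assembling:

R = [[1, -0.2564, -0.1717],
 [-0.2564, 1, -0.5027],
 [-0.1717, -0.5027, 1]]


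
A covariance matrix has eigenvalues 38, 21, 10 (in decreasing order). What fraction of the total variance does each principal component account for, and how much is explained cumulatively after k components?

Step 1 — total variance = trace(Sigma) = Σ λ_i = 38 + 21 + 10 = 69.

Step 2 — fraction explained by component i = λ_i / Σ λ:
  PC1: 38/69 = 0.5507
  PC2: 21/69 = 0.3043
  PC3: 10/69 = 0.1449

Step 3 — cumulative fraction after k components = (λ_1 + ... + λ_k) / Σ λ:
  k = 1: 38/69 = 0.5507
  k = 2: (38 + 21)/69 = 59/69 = 0.8551
  k = 3: (38 + 21 + 10)/69 = 69/69 = 1

Summary (fraction, with percent):

explained: PC1 0.5507 (55.07%), PC2 0.3043 (30.43%), PC3 0.1449 (14.49%);  cumulative: 0.5507, 0.8551, 1


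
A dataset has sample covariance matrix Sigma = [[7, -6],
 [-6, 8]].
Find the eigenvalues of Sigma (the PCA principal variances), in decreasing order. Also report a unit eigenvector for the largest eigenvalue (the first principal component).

Step 1 — characteristic polynomial of 2×2 Sigma:
  det(Sigma - λI) = λ² - trace · λ + det = 0.
  trace = 7 + 8 = 15, det = 7·8 - (-6)² = 20.
Step 2 — discriminant:
  Δ = trace² - 4·det = 225 - 80 = 145.
Step 3 — eigenvalues:
  λ = (trace ± √Δ)/2 = (15 ± 12.0416)/2,
  λ_1 = 13.5208,  λ_2 = 1.4792.

Step 4 — unit eigenvector for λ_1: solve (Sigma - λ_1 I)v = 0. First row:
  (7 - 13.5208)·v_x + (-6)·v_y = 0, i.e. (-6.5208)·v_x + (-6)·v_y = 0,
  so v ∝ (b, λ_1 - a) = (-6, 6.5208); multiply by -1 so the first entry is positive: u = (6, -6.5208).
  ||u|| = √((6)² + (-6.5208)²) = √(78.5208) ≈ 8.8612,
  v_1 = u/||u|| ≈ (0.6771, -0.7359) (||v_1|| = 1).

λ_1 = 13.5208,  λ_2 = 1.4792;  v_1 ≈ (0.6771, -0.7359)


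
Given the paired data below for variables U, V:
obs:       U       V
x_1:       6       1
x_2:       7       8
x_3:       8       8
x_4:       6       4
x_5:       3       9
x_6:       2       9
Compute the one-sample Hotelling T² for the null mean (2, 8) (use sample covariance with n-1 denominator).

Step 1 — sample mean vector:
  mean(U) = (6 + 7 + 8 + 6 + 3 + 2) / 6 = 32/6 = 5.3333
  mean(V) = (1 + 8 + 8 + 4 + 9 + 9) / 6 = 39/6 = 6.5
  x̄ = (5.3333, 6.5),  deviation x̄ - mu_0 = (5.3333, 6.5) - (2, 8) = (3.3333, -1.5).

Step 2 — sample covariance matrix, S[i,j] = (1/(n-1)) · Σ_k (x_{k,i} - mean_i) · (x_{k,j} - mean_j), divisor n-1 = 5:
  S[U,U] = ((0.6667)·(0.6667) + (1.6667)·(1.6667) + (2.6667)·(2.6667) + (0.6667)·(0.6667) + (-2.3333)·(-2.3333) + (-3.3333)·(-3.3333)) / 5 = 27.3333/5 = 5.4667
  S[U,V] = ((0.6667)·(-5.5) + (1.6667)·(1.5) + (2.6667)·(1.5) + (0.6667)·(-2.5) + (-2.3333)·(2.5) + (-3.3333)·(2.5)) / 5 = -13/5 = -2.6
  S[V,V] = ((-5.5)·(-5.5) + (1.5)·(1.5) + (1.5)·(1.5) + (-2.5)·(-2.5) + (2.5)·(2.5) + (2.5)·(2.5)) / 5 = 53.5/5 = 10.7
  S = [[5.4667, -2.6],
 [-2.6, 10.7]].

Step 3 — invert S. det(S) = 5.4667·10.7 - (-2.6)² = 51.7333.
  S^{-1} = (1/det) · [[d, -b], [-b, a]] = [[0.2068, 0.0503],
 [0.0503, 0.1057]].

Step 4 — quadratic form (x̄ - mu_0)^T · S^{-1} · (x̄ - mu_0):
  S^{-1} · (x̄ - mu_0) = (0.614, 0.009),
  (x̄ - mu_0)^T · [...] = (3.3333)·(0.614) + (-1.5)·(0.009) = 2.0333.

Step 5 — scale by n: T² = 6 · 2.0333 = 12.1997.

T² ≈ 12.1997


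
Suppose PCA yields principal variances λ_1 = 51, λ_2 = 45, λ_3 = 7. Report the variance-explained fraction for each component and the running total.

Step 1 — total variance = trace(Sigma) = Σ λ_i = 51 + 45 + 7 = 103.

Step 2 — fraction explained by component i = λ_i / Σ λ:
  PC1: 51/103 = 0.4951
  PC2: 45/103 = 0.4369
  PC3: 7/103 = 0.068

Step 3 — cumulative fraction after k components = (λ_1 + ... + λ_k) / Σ λ:
  k = 1: 51/103 = 0.4951
  k = 2: (51 + 45)/103 = 96/103 = 0.932
  k = 3: (51 + 45 + 7)/103 = 103/103 = 1

Summary (fraction, with percent):

explained: PC1 0.4951 (49.51%), PC2 0.4369 (43.69%), PC3 0.068 (6.8%);  cumulative: 0.4951, 0.932, 1


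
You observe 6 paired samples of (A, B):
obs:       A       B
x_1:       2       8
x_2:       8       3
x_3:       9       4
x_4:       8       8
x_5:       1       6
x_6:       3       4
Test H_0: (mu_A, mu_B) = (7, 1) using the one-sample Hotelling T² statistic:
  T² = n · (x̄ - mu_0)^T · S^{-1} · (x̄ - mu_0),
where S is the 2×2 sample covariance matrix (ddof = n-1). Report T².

Step 1 — sample mean vector:
  mean(A) = (2 + 8 + 9 + 8 + 1 + 3) / 6 = 31/6 = 5.1667
  mean(B) = (8 + 3 + 4 + 8 + 6 + 4) / 6 = 33/6 = 5.5
  x̄ = (5.1667, 5.5),  deviation x̄ - mu_0 = (5.1667, 5.5) - (7, 1) = (-1.8333, 4.5).

Step 2 — sample covariance matrix, S[i,j] = (1/(n-1)) · Σ_k (x_{k,i} - mean_i) · (x_{k,j} - mean_j), divisor n-1 = 5:
  S[A,A] = ((-3.1667)·(-3.1667) + (2.8333)·(2.8333) + (3.8333)·(3.8333) + (2.8333)·(2.8333) + (-4.1667)·(-4.1667) + (-2.1667)·(-2.1667)) / 5 = 62.8333/5 = 12.5667
  S[A,B] = ((-3.1667)·(2.5) + (2.8333)·(-2.5) + (3.8333)·(-1.5) + (2.8333)·(2.5) + (-4.1667)·(0.5) + (-2.1667)·(-1.5)) / 5 = -12.5/5 = -2.5
  S[B,B] = ((2.5)·(2.5) + (-2.5)·(-2.5) + (-1.5)·(-1.5) + (2.5)·(2.5) + (0.5)·(0.5) + (-1.5)·(-1.5)) / 5 = 23.5/5 = 4.7
  S = [[12.5667, -2.5],
 [-2.5, 4.7]].

Step 3 — invert S. det(S) = 12.5667·4.7 - (-2.5)² = 52.8133.
  S^{-1} = (1/det) · [[d, -b], [-b, a]] = [[0.089, 0.0473],
 [0.0473, 0.2379]].

Step 4 — quadratic form (x̄ - mu_0)^T · S^{-1} · (x̄ - mu_0):
  S^{-1} · (x̄ - mu_0) = (0.0499, 0.984),
  (x̄ - mu_0)^T · [...] = (-1.8333)·(0.0499) + (4.5)·(0.984) = 4.3364.

Step 5 — scale by n: T² = 6 · 4.3364 = 26.0187.

T² ≈ 26.0187


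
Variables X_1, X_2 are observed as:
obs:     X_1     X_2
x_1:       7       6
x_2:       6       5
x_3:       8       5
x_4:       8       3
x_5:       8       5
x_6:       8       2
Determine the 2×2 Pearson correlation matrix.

Step 1 — column means:
  mean(X_1) = (7 + 6 + 8 + 8 + 8 + 8) / 6 = 45/6 = 7.5
  mean(X_2) = (6 + 5 + 5 + 3 + 5 + 2) / 6 = 26/6 = 4.3333

Step 2 — sample variances and covariances s[i,j] = (1/(n-1)) · Σ_k (x_{k,i} - mean_i) · (x_{k,j} - mean_j), with n-1 = 5:
  s[X_1,X_1] = ((-0.5)·(-0.5) + (-1.5)·(-1.5) + (0.5)·(0.5) + (0.5)·(0.5) + (0.5)·(0.5) + (0.5)·(0.5)) / 5 = 3.5/5 = 0.7
  s[X_1,X_2] = ((-0.5)·(1.6667) + (-1.5)·(0.6667) + (0.5)·(0.6667) + (0.5)·(-1.3333) + (0.5)·(0.6667) + (0.5)·(-2.3333)) / 5 = -3/5 = -0.6
  s[X_2,X_2] = ((1.6667)·(1.6667) + (0.6667)·(0.6667) + (0.6667)·(0.6667) + (-1.3333)·(-1.3333) + (0.6667)·(0.6667) + (-2.3333)·(-2.3333)) / 5 = 11.3333/5 = 2.2667
  Sample standard deviations s_i = √(s[i,i]):
  s(X_1) = √(0.7) = 0.8367
  s(X_2) = √(2.2667) = 1.5055

Step 3 — r_{ij} = s_{ij} / (s_i · s_j):
  r[X_1,X_1] = 1 (diagonal).
  r[X_1,X_2] = -0.6 / (0.8367 · 1.5055) = -0.6 / 1.2596 = -0.4763
  r[X_2,X_2] = 1 (diagonal).

R is symmetric with unit diagonal. Assembling:

R = [[1, -0.4763],
 [-0.4763, 1]]


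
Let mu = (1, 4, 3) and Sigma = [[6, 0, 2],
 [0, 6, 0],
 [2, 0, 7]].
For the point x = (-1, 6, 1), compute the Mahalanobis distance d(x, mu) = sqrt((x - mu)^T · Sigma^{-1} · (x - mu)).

Step 1 — centre the observation: (x - mu) = (-2, 2, -2).

Step 2 — invert Sigma (cofactor / det for 3×3, or solve directly):
  Sigma^{-1} = [[0.1842, 0, -0.0526],
 [0, 0.1667, 0],
 [-0.0526, 0, 0.1579]].

Step 3 — form the quadratic (x - mu)^T · Sigma^{-1} · (x - mu):
  Sigma^{-1} · (x - mu) = (-0.2632, 0.3333, -0.2105).
  (x - mu)^T · [Sigma^{-1} · (x - mu)] = (-2)·(-0.2632) + (2)·(0.3333) + (-2)·(-0.2105) = 1.614.

Step 4 — take square root: d = √(1.614) ≈ 1.2704.

d(x, mu) = √(1.614) ≈ 1.2704


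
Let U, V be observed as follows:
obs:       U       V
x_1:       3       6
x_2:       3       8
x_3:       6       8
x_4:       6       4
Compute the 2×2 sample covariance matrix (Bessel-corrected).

Step 1 — column means:
  mean(U) = (3 + 3 + 6 + 6) / 4 = 18/4 = 4.5
  mean(V) = (6 + 8 + 8 + 4) / 4 = 26/4 = 6.5

Step 2 — sample covariance S[i,j] = (1/(n-1)) · Σ_k (x_{k,i} - mean_i) · (x_{k,j} - mean_j), with n-1 = 3.
  S[U,U] = ((-1.5)·(-1.5) + (-1.5)·(-1.5) + (1.5)·(1.5) + (1.5)·(1.5)) / 3 = 9/3 = 3
  S[U,V] = ((-1.5)·(-0.5) + (-1.5)·(1.5) + (1.5)·(1.5) + (1.5)·(-2.5)) / 3 = -3/3 = -1
  S[V,V] = ((-0.5)·(-0.5) + (1.5)·(1.5) + (1.5)·(1.5) + (-2.5)·(-2.5)) / 3 = 11/3 = 3.6667

S is symmetric (S[j,i] = S[i,j]). Assembling:

S = [[3, -1],
 [-1, 3.6667]]


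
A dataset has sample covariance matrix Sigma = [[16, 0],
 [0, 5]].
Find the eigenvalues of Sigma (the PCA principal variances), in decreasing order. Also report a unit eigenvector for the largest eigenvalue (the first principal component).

Step 1 — characteristic polynomial of 2×2 Sigma:
  det(Sigma - λI) = λ² - trace · λ + det = 0.
  trace = 16 + 5 = 21, det = 16·5 - (0)² = 80.
Step 2 — discriminant:
  Δ = trace² - 4·det = 441 - 320 = 121.
Step 3 — eigenvalues:
  λ = (trace ± √Δ)/2 = (21 ± 11)/2,
  λ_1 = 16,  λ_2 = 5.

Step 4 — unit eigenvector for λ_1: Sigma is diagonal, so its eigenvectors are the coordinate axes. λ_1 = 16 is the diagonal entry on the first coordinate axis, hence
  v_1 = (1, 0) (||v_1|| = 1).

λ_1 = 16,  λ_2 = 5;  v_1 ≈ (1, 0)


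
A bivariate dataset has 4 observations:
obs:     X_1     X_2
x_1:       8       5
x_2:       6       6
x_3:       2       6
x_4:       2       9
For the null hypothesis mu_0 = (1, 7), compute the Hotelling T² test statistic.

Step 1 — sample mean vector:
  mean(X_1) = (8 + 6 + 2 + 2) / 4 = 18/4 = 4.5
  mean(X_2) = (5 + 6 + 6 + 9) / 4 = 26/4 = 6.5
  x̄ = (4.5, 6.5),  deviation x̄ - mu_0 = (4.5, 6.5) - (1, 7) = (3.5, -0.5).

Step 2 — sample covariance matrix, S[i,j] = (1/(n-1)) · Σ_k (x_{k,i} - mean_i) · (x_{k,j} - mean_j), divisor n-1 = 3:
  S[X_1,X_1] = ((3.5)·(3.5) + (1.5)·(1.5) + (-2.5)·(-2.5) + (-2.5)·(-2.5)) / 3 = 27/3 = 9
  S[X_1,X_2] = ((3.5)·(-1.5) + (1.5)·(-0.5) + (-2.5)·(-0.5) + (-2.5)·(2.5)) / 3 = -11/3 = -3.6667
  S[X_2,X_2] = ((-1.5)·(-1.5) + (-0.5)·(-0.5) + (-0.5)·(-0.5) + (2.5)·(2.5)) / 3 = 9/3 = 3
  S = [[9, -3.6667],
 [-3.6667, 3]].

Step 3 — invert S. det(S) = 9·3 - (-3.6667)² = 13.5556.
  S^{-1} = (1/det) · [[d, -b], [-b, a]] = [[0.2213, 0.2705],
 [0.2705, 0.6639]].

Step 4 — quadratic form (x̄ - mu_0)^T · S^{-1} · (x̄ - mu_0):
  S^{-1} · (x̄ - mu_0) = (0.6393, 0.6148),
  (x̄ - mu_0)^T · [...] = (3.5)·(0.6393) + (-0.5)·(0.6148) = 1.9303.

Step 5 — scale by n: T² = 4 · 1.9303 = 7.7213.

T² ≈ 7.7213


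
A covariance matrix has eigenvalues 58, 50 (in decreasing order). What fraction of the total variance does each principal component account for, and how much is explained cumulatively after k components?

Step 1 — total variance = trace(Sigma) = Σ λ_i = 58 + 50 = 108.

Step 2 — fraction explained by component i = λ_i / Σ λ:
  PC1: 58/108 = 0.537
  PC2: 50/108 = 0.463

Step 3 — cumulative fraction after k components = (λ_1 + ... + λ_k) / Σ λ:
  k = 1: 58/108 = 0.537
  k = 2: (58 + 50)/108 = 108/108 = 1

Summary (fraction, with percent):

explained: PC1 0.537 (53.7%), PC2 0.463 (46.3%);  cumulative: 0.537, 1


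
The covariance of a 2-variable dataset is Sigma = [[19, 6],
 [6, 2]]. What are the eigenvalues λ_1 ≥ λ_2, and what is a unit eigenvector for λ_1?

Step 1 — characteristic polynomial of 2×2 Sigma:
  det(Sigma - λI) = λ² - trace · λ + det = 0.
  trace = 19 + 2 = 21, det = 19·2 - (6)² = 2.
Step 2 — discriminant:
  Δ = trace² - 4·det = 441 - 8 = 433.
Step 3 — eigenvalues:
  λ = (trace ± √Δ)/2 = (21 ± 20.8087)/2,
  λ_1 = 20.9043,  λ_2 = 0.0957.

Step 4 — unit eigenvector for λ_1: solve (Sigma - λ_1 I)v = 0. First row:
  (19 - 20.9043)·v_x + (6)·v_y = 0, i.e. (-1.9043)·v_x + (6)·v_y = 0,
  so v ∝ (b, λ_1 - a) = (6, 1.9043) = u.
  ||u|| = √((6)² + (1.9043)²) = √(39.6265) ≈ 6.295,
  v_1 = u/||u|| ≈ (0.9531, 0.3025) (||v_1|| = 1).

λ_1 = 20.9043,  λ_2 = 0.0957;  v_1 ≈ (0.9531, 0.3025)


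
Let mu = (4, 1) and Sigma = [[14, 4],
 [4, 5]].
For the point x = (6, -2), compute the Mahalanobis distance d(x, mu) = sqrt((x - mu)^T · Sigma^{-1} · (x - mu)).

Step 1 — centre the observation: (x - mu) = (2, -3).

Step 2 — invert Sigma. det(Sigma) = 14·5 - (4)² = 54.
  Sigma^{-1} = (1/det) · [[d, -b], [-b, a]] = [[0.0926, -0.0741],
 [-0.0741, 0.2593]].

Step 3 — form the quadratic (x - mu)^T · Sigma^{-1} · (x - mu):
  Sigma^{-1} · (x - mu) = (0.4074, -0.9259).
  (x - mu)^T · [Sigma^{-1} · (x - mu)] = (2)·(0.4074) + (-3)·(-0.9259) = 3.5926.

Step 4 — take square root: d = √(3.5926) ≈ 1.8954.

d(x, mu) = √(3.5926) ≈ 1.8954


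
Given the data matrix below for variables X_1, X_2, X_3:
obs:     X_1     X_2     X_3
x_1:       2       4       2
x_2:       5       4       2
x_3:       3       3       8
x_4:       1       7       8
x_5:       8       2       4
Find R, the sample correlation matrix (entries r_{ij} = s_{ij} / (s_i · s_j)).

Step 1 — column means:
  mean(X_1) = (2 + 5 + 3 + 1 + 8) / 5 = 19/5 = 3.8
  mean(X_2) = (4 + 4 + 3 + 7 + 2) / 5 = 20/5 = 4
  mean(X_3) = (2 + 2 + 8 + 8 + 4) / 5 = 24/5 = 4.8

Step 2 — sample variances and covariances s[i,j] = (1/(n-1)) · Σ_k (x_{k,i} - mean_i) · (x_{k,j} - mean_j), with n-1 = 4:
  s[X_1,X_1] = ((-1.8)·(-1.8) + (1.2)·(1.2) + (-0.8)·(-0.8) + (-2.8)·(-2.8) + (4.2)·(4.2)) / 4 = 30.8/4 = 7.7
  s[X_1,X_2] = ((-1.8)·(0) + (1.2)·(0) + (-0.8)·(-1) + (-2.8)·(3) + (4.2)·(-2)) / 4 = -16/4 = -4
  s[X_1,X_3] = ((-1.8)·(-2.8) + (1.2)·(-2.8) + (-0.8)·(3.2) + (-2.8)·(3.2) + (4.2)·(-0.8)) / 4 = -13.2/4 = -3.3
  s[X_2,X_2] = ((0)·(0) + (0)·(0) + (-1)·(-1) + (3)·(3) + (-2)·(-2)) / 4 = 14/4 = 3.5
  s[X_2,X_3] = ((0)·(-2.8) + (0)·(-2.8) + (-1)·(3.2) + (3)·(3.2) + (-2)·(-0.8)) / 4 = 8/4 = 2
  s[X_3,X_3] = ((-2.8)·(-2.8) + (-2.8)·(-2.8) + (3.2)·(3.2) + (3.2)·(3.2) + (-0.8)·(-0.8)) / 4 = 36.8/4 = 9.2
  Sample standard deviations s_i = √(s[i,i]):
  s(X_1) = √(7.7) = 2.7749
  s(X_2) = √(3.5) = 1.8708
  s(X_3) = √(9.2) = 3.0332

Step 3 — r_{ij} = s_{ij} / (s_i · s_j):
  r[X_1,X_1] = 1 (diagonal).
  r[X_1,X_2] = -4 / (2.7749 · 1.8708) = -4 / 5.1913 = -0.7705
  r[X_1,X_3] = -3.3 / (2.7749 · 3.0332) = -3.3 / 8.4167 = -0.3921
  r[X_2,X_2] = 1 (diagonal).
  r[X_2,X_3] = 2 / (1.8708 · 3.0332) = 2 / 5.6745 = 0.3525
  r[X_3,X_3] = 1 (diagonal).

R is symmetric with unit diagonal. Assembling:

R = [[1, -0.7705, -0.3921],
 [-0.7705, 1, 0.3525],
 [-0.3921, 0.3525, 1]]


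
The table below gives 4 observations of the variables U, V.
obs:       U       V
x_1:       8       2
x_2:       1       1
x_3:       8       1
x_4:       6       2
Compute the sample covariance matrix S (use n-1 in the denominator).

Step 1 — column means:
  mean(U) = (8 + 1 + 8 + 6) / 4 = 23/4 = 5.75
  mean(V) = (2 + 1 + 1 + 2) / 4 = 6/4 = 1.5

Step 2 — sample covariance S[i,j] = (1/(n-1)) · Σ_k (x_{k,i} - mean_i) · (x_{k,j} - mean_j), with n-1 = 3.
  S[U,U] = ((2.25)·(2.25) + (-4.75)·(-4.75) + (2.25)·(2.25) + (0.25)·(0.25)) / 3 = 32.75/3 = 10.9167
  S[U,V] = ((2.25)·(0.5) + (-4.75)·(-0.5) + (2.25)·(-0.5) + (0.25)·(0.5)) / 3 = 2.5/3 = 0.8333
  S[V,V] = ((0.5)·(0.5) + (-0.5)·(-0.5) + (-0.5)·(-0.5) + (0.5)·(0.5)) / 3 = 1/3 = 0.3333

S is symmetric (S[j,i] = S[i,j]). Assembling:

S = [[10.9167, 0.8333],
 [0.8333, 0.3333]]


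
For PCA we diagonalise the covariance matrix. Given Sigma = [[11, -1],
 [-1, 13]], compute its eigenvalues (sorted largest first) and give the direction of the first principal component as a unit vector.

Step 1 — characteristic polynomial of 2×2 Sigma:
  det(Sigma - λI) = λ² - trace · λ + det = 0.
  trace = 11 + 13 = 24, det = 11·13 - (-1)² = 142.
Step 2 — discriminant:
  Δ = trace² - 4·det = 576 - 568 = 8.
Step 3 — eigenvalues:
  λ = (trace ± √Δ)/2 = (24 ± 2.8284)/2,
  λ_1 = 13.4142,  λ_2 = 10.5858.

Step 4 — unit eigenvector for λ_1: solve (Sigma - λ_1 I)v = 0. First row:
  (11 - 13.4142)·v_x + (-1)·v_y = 0, i.e. (-2.4142)·v_x + (-1)·v_y = 0,
  so v ∝ (b, λ_1 - a) = (-1, 2.4142); multiply by -1 so the first entry is positive: u = (1, -2.4142).
  ||u|| = √((1)² + (-2.4142)²) = √(6.8284) ≈ 2.6131,
  v_1 = u/||u|| ≈ (0.3827, -0.9239) (||v_1|| = 1).

λ_1 = 13.4142,  λ_2 = 10.5858;  v_1 ≈ (0.3827, -0.9239)


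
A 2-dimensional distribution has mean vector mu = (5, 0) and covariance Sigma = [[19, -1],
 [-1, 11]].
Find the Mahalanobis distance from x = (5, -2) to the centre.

Step 1 — centre the observation: (x - mu) = (0, -2).

Step 2 — invert Sigma. det(Sigma) = 19·11 - (-1)² = 208.
  Sigma^{-1} = (1/det) · [[d, -b], [-b, a]] = [[0.0529, 0.0048],
 [0.0048, 0.0913]].

Step 3 — form the quadratic (x - mu)^T · Sigma^{-1} · (x - mu):
  Sigma^{-1} · (x - mu) = (-0.0096, -0.1827).
  (x - mu)^T · [Sigma^{-1} · (x - mu)] = (0)·(-0.0096) + (-2)·(-0.1827) = 0.3654.

Step 4 — take square root: d = √(0.3654) ≈ 0.6045.

d(x, mu) = √(0.3654) ≈ 0.6045


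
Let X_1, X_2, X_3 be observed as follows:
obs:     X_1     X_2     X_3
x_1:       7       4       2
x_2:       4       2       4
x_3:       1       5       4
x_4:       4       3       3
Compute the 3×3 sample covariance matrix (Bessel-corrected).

Step 1 — column means:
  mean(X_1) = (7 + 4 + 1 + 4) / 4 = 16/4 = 4
  mean(X_2) = (4 + 2 + 5 + 3) / 4 = 14/4 = 3.5
  mean(X_3) = (2 + 4 + 4 + 3) / 4 = 13/4 = 3.25

Step 2 — sample covariance S[i,j] = (1/(n-1)) · Σ_k (x_{k,i} - mean_i) · (x_{k,j} - mean_j), with n-1 = 3.
  S[X_1,X_1] = ((3)·(3) + (0)·(0) + (-3)·(-3) + (0)·(0)) / 3 = 18/3 = 6
  S[X_1,X_2] = ((3)·(0.5) + (0)·(-1.5) + (-3)·(1.5) + (0)·(-0.5)) / 3 = -3/3 = -1
  S[X_1,X_3] = ((3)·(-1.25) + (0)·(0.75) + (-3)·(0.75) + (0)·(-0.25)) / 3 = -6/3 = -2
  S[X_2,X_2] = ((0.5)·(0.5) + (-1.5)·(-1.5) + (1.5)·(1.5) + (-0.5)·(-0.5)) / 3 = 5/3 = 1.6667
  S[X_2,X_3] = ((0.5)·(-1.25) + (-1.5)·(0.75) + (1.5)·(0.75) + (-0.5)·(-0.25)) / 3 = -0.5/3 = -0.1667
  S[X_3,X_3] = ((-1.25)·(-1.25) + (0.75)·(0.75) + (0.75)·(0.75) + (-0.25)·(-0.25)) / 3 = 2.75/3 = 0.9167

S is symmetric (S[j,i] = S[i,j]). Assembling:

S = [[6, -1, -2],
 [-1, 1.6667, -0.1667],
 [-2, -0.1667, 0.9167]]


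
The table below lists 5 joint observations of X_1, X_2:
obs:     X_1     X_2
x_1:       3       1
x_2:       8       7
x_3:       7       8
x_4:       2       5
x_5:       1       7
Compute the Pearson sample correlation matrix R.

Step 1 — column means:
  mean(X_1) = (3 + 8 + 7 + 2 + 1) / 5 = 21/5 = 4.2
  mean(X_2) = (1 + 7 + 8 + 5 + 7) / 5 = 28/5 = 5.6

Step 2 — sample variances and covariances s[i,j] = (1/(n-1)) · Σ_k (x_{k,i} - mean_i) · (x_{k,j} - mean_j), with n-1 = 4:
  s[X_1,X_1] = ((-1.2)·(-1.2) + (3.8)·(3.8) + (2.8)·(2.8) + (-2.2)·(-2.2) + (-3.2)·(-3.2)) / 4 = 38.8/4 = 9.7
  s[X_1,X_2] = ((-1.2)·(-4.6) + (3.8)·(1.4) + (2.8)·(2.4) + (-2.2)·(-0.6) + (-3.2)·(1.4)) / 4 = 14.4/4 = 3.6
  s[X_2,X_2] = ((-4.6)·(-4.6) + (1.4)·(1.4) + (2.4)·(2.4) + (-0.6)·(-0.6) + (1.4)·(1.4)) / 4 = 31.2/4 = 7.8
  Sample standard deviations s_i = √(s[i,i]):
  s(X_1) = √(9.7) = 3.1145
  s(X_2) = √(7.8) = 2.7928

Step 3 — r_{ij} = s_{ij} / (s_i · s_j):
  r[X_1,X_1] = 1 (diagonal).
  r[X_1,X_2] = 3.6 / (3.1145 · 2.7928) = 3.6 / 8.6983 = 0.4139
  r[X_2,X_2] = 1 (diagonal).

R is symmetric with unit diagonal. Assembling:

R = [[1, 0.4139],
 [0.4139, 1]]


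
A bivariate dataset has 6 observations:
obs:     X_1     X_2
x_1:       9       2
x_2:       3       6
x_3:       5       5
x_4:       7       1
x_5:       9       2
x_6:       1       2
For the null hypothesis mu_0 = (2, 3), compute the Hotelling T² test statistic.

Step 1 — sample mean vector:
  mean(X_1) = (9 + 3 + 5 + 7 + 9 + 1) / 6 = 34/6 = 5.6667
  mean(X_2) = (2 + 6 + 5 + 1 + 2 + 2) / 6 = 18/6 = 3
  x̄ = (5.6667, 3),  deviation x̄ - mu_0 = (5.6667, 3) - (2, 3) = (3.6667, 0).

Step 2 — sample covariance matrix, S[i,j] = (1/(n-1)) · Σ_k (x_{k,i} - mean_i) · (x_{k,j} - mean_j), divisor n-1 = 5:
  S[X_1,X_1] = ((3.3333)·(3.3333) + (-2.6667)·(-2.6667) + (-0.6667)·(-0.6667) + (1.3333)·(1.3333) + (3.3333)·(3.3333) + (-4.6667)·(-4.6667)) / 5 = 53.3333/5 = 10.6667
  S[X_1,X_2] = ((3.3333)·(-1) + (-2.6667)·(3) + (-0.6667)·(2) + (1.3333)·(-2) + (3.3333)·(-1) + (-4.6667)·(-1)) / 5 = -14/5 = -2.8
  S[X_2,X_2] = ((-1)·(-1) + (3)·(3) + (2)·(2) + (-2)·(-2) + (-1)·(-1) + (-1)·(-1)) / 5 = 20/5 = 4
  S = [[10.6667, -2.8],
 [-2.8, 4]].

Step 3 — invert S. det(S) = 10.6667·4 - (-2.8)² = 34.8267.
  S^{-1} = (1/det) · [[d, -b], [-b, a]] = [[0.1149, 0.0804],
 [0.0804, 0.3063]].

Step 4 — quadratic form (x̄ - mu_0)^T · S^{-1} · (x̄ - mu_0):
  S^{-1} · (x̄ - mu_0) = (0.4211, 0.2948),
  (x̄ - mu_0)^T · [...] = (3.6667)·(0.4211) + (0)·(0.2948) = 1.5442.

Step 5 — scale by n: T² = 6 · 1.5442 = 9.2649.

T² ≈ 9.2649


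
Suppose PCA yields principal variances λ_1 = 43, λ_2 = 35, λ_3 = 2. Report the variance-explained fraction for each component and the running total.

Step 1 — total variance = trace(Sigma) = Σ λ_i = 43 + 35 + 2 = 80.

Step 2 — fraction explained by component i = λ_i / Σ λ:
  PC1: 43/80 = 0.5375
  PC2: 35/80 = 0.4375
  PC3: 2/80 = 0.025

Step 3 — cumulative fraction after k components = (λ_1 + ... + λ_k) / Σ λ:
  k = 1: 43/80 = 0.5375
  k = 2: (43 + 35)/80 = 78/80 = 0.975
  k = 3: (43 + 35 + 2)/80 = 80/80 = 1

Summary (fraction, with percent):

explained: PC1 0.5375 (53.75%), PC2 0.4375 (43.75%), PC3 0.025 (2.5%);  cumulative: 0.5375, 0.975, 1


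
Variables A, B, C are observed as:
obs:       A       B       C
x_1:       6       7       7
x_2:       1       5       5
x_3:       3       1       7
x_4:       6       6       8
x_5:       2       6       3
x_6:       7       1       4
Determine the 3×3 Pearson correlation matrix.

Step 1 — column means:
  mean(A) = (6 + 1 + 3 + 6 + 2 + 7) / 6 = 25/6 = 4.1667
  mean(B) = (7 + 5 + 1 + 6 + 6 + 1) / 6 = 26/6 = 4.3333
  mean(C) = (7 + 5 + 7 + 8 + 3 + 4) / 6 = 34/6 = 5.6667

Step 2 — sample variances and covariances s[i,j] = (1/(n-1)) · Σ_k (x_{k,i} - mean_i) · (x_{k,j} - mean_j), with n-1 = 5:
  s[A,A] = ((1.8333)·(1.8333) + (-3.1667)·(-3.1667) + (-1.1667)·(-1.1667) + (1.8333)·(1.8333) + (-2.1667)·(-2.1667) + (2.8333)·(2.8333)) / 5 = 30.8333/5 = 6.1667
  s[A,B] = ((1.8333)·(2.6667) + (-3.1667)·(0.6667) + (-1.1667)·(-3.3333) + (1.8333)·(1.6667) + (-2.1667)·(1.6667) + (2.8333)·(-3.3333)) / 5 = -3.3333/5 = -0.6667
  s[A,C] = ((1.8333)·(1.3333) + (-3.1667)·(-0.6667) + (-1.1667)·(1.3333) + (1.8333)·(2.3333) + (-2.1667)·(-2.6667) + (2.8333)·(-1.6667)) / 5 = 8.3333/5 = 1.6667
  s[B,B] = ((2.6667)·(2.6667) + (0.6667)·(0.6667) + (-3.3333)·(-3.3333) + (1.6667)·(1.6667) + (1.6667)·(1.6667) + (-3.3333)·(-3.3333)) / 5 = 35.3333/5 = 7.0667
  s[B,C] = ((2.6667)·(1.3333) + (0.6667)·(-0.6667) + (-3.3333)·(1.3333) + (1.6667)·(2.3333) + (1.6667)·(-2.6667) + (-3.3333)·(-1.6667)) / 5 = 3.6667/5 = 0.7333
  s[C,C] = ((1.3333)·(1.3333) + (-0.6667)·(-0.6667) + (1.3333)·(1.3333) + (2.3333)·(2.3333) + (-2.6667)·(-2.6667) + (-1.6667)·(-1.6667)) / 5 = 19.3333/5 = 3.8667
  Sample standard deviations s_i = √(s[i,i]):
  s(A) = √(6.1667) = 2.4833
  s(B) = √(7.0667) = 2.6583
  s(C) = √(3.8667) = 1.9664

Step 3 — r_{ij} = s_{ij} / (s_i · s_j):
  r[A,A] = 1 (diagonal).
  r[A,B] = -0.6667 / (2.4833 · 2.6583) = -0.6667 / 6.6013 = -0.101
  r[A,C] = 1.6667 / (2.4833 · 1.9664) = 1.6667 / 4.8831 = 0.3413
  r[B,B] = 1 (diagonal).
  r[B,C] = 0.7333 / (2.6583 · 1.9664) = 0.7333 / 5.2273 = 0.1403
  r[C,C] = 1 (diagonal).

R is symmetric with unit diagonal. Assembling:

R = [[1, -0.101, 0.3413],
 [-0.101, 1, 0.1403],
 [0.3413, 0.1403, 1]]


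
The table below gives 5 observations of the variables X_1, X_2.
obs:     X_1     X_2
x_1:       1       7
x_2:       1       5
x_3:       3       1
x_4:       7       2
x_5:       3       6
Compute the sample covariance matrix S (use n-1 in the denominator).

Step 1 — column means:
  mean(X_1) = (1 + 1 + 3 + 7 + 3) / 5 = 15/5 = 3
  mean(X_2) = (7 + 5 + 1 + 2 + 6) / 5 = 21/5 = 4.2

Step 2 — sample covariance S[i,j] = (1/(n-1)) · Σ_k (x_{k,i} - mean_i) · (x_{k,j} - mean_j), with n-1 = 4.
  S[X_1,X_1] = ((-2)·(-2) + (-2)·(-2) + (0)·(0) + (4)·(4) + (0)·(0)) / 4 = 24/4 = 6
  S[X_1,X_2] = ((-2)·(2.8) + (-2)·(0.8) + (0)·(-3.2) + (4)·(-2.2) + (0)·(1.8)) / 4 = -16/4 = -4
  S[X_2,X_2] = ((2.8)·(2.8) + (0.8)·(0.8) + (-3.2)·(-3.2) + (-2.2)·(-2.2) + (1.8)·(1.8)) / 4 = 26.8/4 = 6.7

S is symmetric (S[j,i] = S[i,j]). Assembling:

S = [[6, -4],
 [-4, 6.7]]


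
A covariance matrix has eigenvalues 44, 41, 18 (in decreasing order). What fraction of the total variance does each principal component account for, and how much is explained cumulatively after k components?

Step 1 — total variance = trace(Sigma) = Σ λ_i = 44 + 41 + 18 = 103.

Step 2 — fraction explained by component i = λ_i / Σ λ:
  PC1: 44/103 = 0.4272
  PC2: 41/103 = 0.3981
  PC3: 18/103 = 0.1748

Step 3 — cumulative fraction after k components = (λ_1 + ... + λ_k) / Σ λ:
  k = 1: 44/103 = 0.4272
  k = 2: (44 + 41)/103 = 85/103 = 0.8252
  k = 3: (44 + 41 + 18)/103 = 103/103 = 1

Summary (fraction, with percent):

explained: PC1 0.4272 (42.72%), PC2 0.3981 (39.81%), PC3 0.1748 (17.48%);  cumulative: 0.4272, 0.8252, 1


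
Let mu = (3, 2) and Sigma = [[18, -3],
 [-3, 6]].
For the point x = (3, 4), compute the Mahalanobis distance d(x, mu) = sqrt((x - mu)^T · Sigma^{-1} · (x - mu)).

Step 1 — centre the observation: (x - mu) = (0, 2).

Step 2 — invert Sigma. det(Sigma) = 18·6 - (-3)² = 99.
  Sigma^{-1} = (1/det) · [[d, -b], [-b, a]] = [[0.0606, 0.0303],
 [0.0303, 0.1818]].

Step 3 — form the quadratic (x - mu)^T · Sigma^{-1} · (x - mu):
  Sigma^{-1} · (x - mu) = (0.0606, 0.3636).
  (x - mu)^T · [Sigma^{-1} · (x - mu)] = (0)·(0.0606) + (2)·(0.3636) = 0.7273.

Step 4 — take square root: d = √(0.7273) ≈ 0.8528.

d(x, mu) = √(0.7273) ≈ 0.8528


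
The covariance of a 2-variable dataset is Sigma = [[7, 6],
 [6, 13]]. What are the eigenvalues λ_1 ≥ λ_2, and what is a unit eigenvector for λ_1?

Step 1 — characteristic polynomial of 2×2 Sigma:
  det(Sigma - λI) = λ² - trace · λ + det = 0.
  trace = 7 + 13 = 20, det = 7·13 - (6)² = 55.
Step 2 — discriminant:
  Δ = trace² - 4·det = 400 - 220 = 180.
Step 3 — eigenvalues:
  λ = (trace ± √Δ)/2 = (20 ± 13.4164)/2,
  λ_1 = 16.7082,  λ_2 = 3.2918.

Step 4 — unit eigenvector for λ_1: solve (Sigma - λ_1 I)v = 0. First row:
  (7 - 16.7082)·v_x + (6)·v_y = 0, i.e. (-9.7082)·v_x + (6)·v_y = 0,
  so v ∝ (b, λ_1 - a) = (6, 9.7082) = u.
  ||u|| = √((6)² + (9.7082)²) = √(130.2492) ≈ 11.4127,
  v_1 = u/||u|| ≈ (0.5257, 0.8507) (||v_1|| = 1).

λ_1 = 16.7082,  λ_2 = 3.2918;  v_1 ≈ (0.5257, 0.8507)


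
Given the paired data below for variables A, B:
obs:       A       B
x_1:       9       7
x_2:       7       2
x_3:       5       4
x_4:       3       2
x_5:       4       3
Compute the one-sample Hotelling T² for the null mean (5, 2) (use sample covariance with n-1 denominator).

Step 1 — sample mean vector:
  mean(A) = (9 + 7 + 5 + 3 + 4) / 5 = 28/5 = 5.6
  mean(B) = (7 + 2 + 4 + 2 + 3) / 5 = 18/5 = 3.6
  x̄ = (5.6, 3.6),  deviation x̄ - mu_0 = (5.6, 3.6) - (5, 2) = (0.6, 1.6).

Step 2 — sample covariance matrix, S[i,j] = (1/(n-1)) · Σ_k (x_{k,i} - mean_i) · (x_{k,j} - mean_j), divisor n-1 = 4:
  S[A,A] = ((3.4)·(3.4) + (1.4)·(1.4) + (-0.6)·(-0.6) + (-2.6)·(-2.6) + (-1.6)·(-1.6)) / 4 = 23.2/4 = 5.8
  S[A,B] = ((3.4)·(3.4) + (1.4)·(-1.6) + (-0.6)·(0.4) + (-2.6)·(-1.6) + (-1.6)·(-0.6)) / 4 = 14.2/4 = 3.55
  S[B,B] = ((3.4)·(3.4) + (-1.6)·(-1.6) + (0.4)·(0.4) + (-1.6)·(-1.6) + (-0.6)·(-0.6)) / 4 = 17.2/4 = 4.3
  S = [[5.8, 3.55],
 [3.55, 4.3]].

Step 3 — invert S. det(S) = 5.8·4.3 - (3.55)² = 12.3375.
  S^{-1} = (1/det) · [[d, -b], [-b, a]] = [[0.3485, -0.2877],
 [-0.2877, 0.4701]].

Step 4 — quadratic form (x̄ - mu_0)^T · S^{-1} · (x̄ - mu_0):
  S^{-1} · (x̄ - mu_0) = (-0.2513, 0.5795),
  (x̄ - mu_0)^T · [...] = (0.6)·(-0.2513) + (1.6)·(0.5795) = 0.7765.

Step 5 — scale by n: T² = 5 · 0.7765 = 3.8825.

T² ≈ 3.8825


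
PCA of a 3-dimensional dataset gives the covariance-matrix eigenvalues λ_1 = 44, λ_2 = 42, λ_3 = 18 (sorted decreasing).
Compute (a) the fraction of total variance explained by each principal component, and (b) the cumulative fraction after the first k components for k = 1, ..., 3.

Step 1 — total variance = trace(Sigma) = Σ λ_i = 44 + 42 + 18 = 104.

Step 2 — fraction explained by component i = λ_i / Σ λ:
  PC1: 44/104 = 0.4231
  PC2: 42/104 = 0.4038
  PC3: 18/104 = 0.1731

Step 3 — cumulative fraction after k components = (λ_1 + ... + λ_k) / Σ λ:
  k = 1: 44/104 = 0.4231
  k = 2: (44 + 42)/104 = 86/104 = 0.8269
  k = 3: (44 + 42 + 18)/104 = 104/104 = 1

Summary (fraction, with percent):

explained: PC1 0.4231 (42.31%), PC2 0.4038 (40.38%), PC3 0.1731 (17.31%);  cumulative: 0.4231, 0.8269, 1


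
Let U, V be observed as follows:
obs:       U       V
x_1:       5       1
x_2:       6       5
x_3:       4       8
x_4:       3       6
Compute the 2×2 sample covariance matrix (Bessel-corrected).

Step 1 — column means:
  mean(U) = (5 + 6 + 4 + 3) / 4 = 18/4 = 4.5
  mean(V) = (1 + 5 + 8 + 6) / 4 = 20/4 = 5

Step 2 — sample covariance S[i,j] = (1/(n-1)) · Σ_k (x_{k,i} - mean_i) · (x_{k,j} - mean_j), with n-1 = 3.
  S[U,U] = ((0.5)·(0.5) + (1.5)·(1.5) + (-0.5)·(-0.5) + (-1.5)·(-1.5)) / 3 = 5/3 = 1.6667
  S[U,V] = ((0.5)·(-4) + (1.5)·(0) + (-0.5)·(3) + (-1.5)·(1)) / 3 = -5/3 = -1.6667
  S[V,V] = ((-4)·(-4) + (0)·(0) + (3)·(3) + (1)·(1)) / 3 = 26/3 = 8.6667

S is symmetric (S[j,i] = S[i,j]). Assembling:

S = [[1.6667, -1.6667],
 [-1.6667, 8.6667]]


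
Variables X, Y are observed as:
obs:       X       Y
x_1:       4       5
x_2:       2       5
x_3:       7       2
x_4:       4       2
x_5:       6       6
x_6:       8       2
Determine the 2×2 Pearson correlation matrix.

Step 1 — column means:
  mean(X) = (4 + 2 + 7 + 4 + 6 + 8) / 6 = 31/6 = 5.1667
  mean(Y) = (5 + 5 + 2 + 2 + 6 + 2) / 6 = 22/6 = 3.6667

Step 2 — sample variances and covariances s[i,j] = (1/(n-1)) · Σ_k (x_{k,i} - mean_i) · (x_{k,j} - mean_j), with n-1 = 5:
  s[X,X] = ((-1.1667)·(-1.1667) + (-3.1667)·(-3.1667) + (1.8333)·(1.8333) + (-1.1667)·(-1.1667) + (0.8333)·(0.8333) + (2.8333)·(2.8333)) / 5 = 24.8333/5 = 4.9667
  s[X,Y] = ((-1.1667)·(1.3333) + (-3.1667)·(1.3333) + (1.8333)·(-1.6667) + (-1.1667)·(-1.6667) + (0.8333)·(2.3333) + (2.8333)·(-1.6667)) / 5 = -9.6667/5 = -1.9333
  s[Y,Y] = ((1.3333)·(1.3333) + (1.3333)·(1.3333) + (-1.6667)·(-1.6667) + (-1.6667)·(-1.6667) + (2.3333)·(2.3333) + (-1.6667)·(-1.6667)) / 5 = 17.3333/5 = 3.4667
  Sample standard deviations s_i = √(s[i,i]):
  s(X) = √(4.9667) = 2.2286
  s(Y) = √(3.4667) = 1.8619

Step 3 — r_{ij} = s_{ij} / (s_i · s_j):
  r[X,X] = 1 (diagonal).
  r[X,Y] = -1.9333 / (2.2286 · 1.8619) = -1.9333 / 4.1494 = -0.4659
  r[Y,Y] = 1 (diagonal).

R is symmetric with unit diagonal. Assembling:

R = [[1, -0.4659],
 [-0.4659, 1]]
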